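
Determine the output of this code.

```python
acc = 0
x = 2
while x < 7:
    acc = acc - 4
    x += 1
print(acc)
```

x=2: acc = 0-4 = -4
x=3: acc = (-4)-4 = -8
x=4: acc = (-8)-4 = -12
x=5: acc = (-12)-4 = -16
x=6: acc = (-16)-4 = -20

-20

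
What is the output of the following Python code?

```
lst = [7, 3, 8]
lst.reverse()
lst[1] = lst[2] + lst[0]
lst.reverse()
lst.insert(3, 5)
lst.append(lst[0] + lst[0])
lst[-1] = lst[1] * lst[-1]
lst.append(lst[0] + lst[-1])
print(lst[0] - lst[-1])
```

-210

reverse → [8, 3, 7]
lst[1] = lst[2]+lst[0] = 7+8 = 15 → [8, 15, 7]
reverse → [7, 15, 8]
insert 5 at 3 → [7, 15, 8, 5]
append lst[0]+lst[0] = 7+7 = 14 → [7, 15, 8, 5, 14]
lst[-1] = lst[1]*lst[-1] = 15*14 = 210 → [7, 15, 8, 5, 210]
append lst[0]+lst[-1] = 7+210 = 217 → [7, 15, 8, 5, 210, 217]
lst[0]-lst[-1] = 7-217 = -210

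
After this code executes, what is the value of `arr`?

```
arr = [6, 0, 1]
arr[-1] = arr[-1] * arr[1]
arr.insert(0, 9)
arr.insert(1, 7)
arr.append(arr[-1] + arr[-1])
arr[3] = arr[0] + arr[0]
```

[9, 7, 6, 18, 0, 0]

arr[-1] = arr[-1]*arr[1] = 1*0 = 0 → [6, 0, 0]
insert 9 at 0 → [9, 6, 0, 0]
insert 7 at 1 → [9, 7, 6, 0, 0]
append arr[-1]+arr[-1] = 0+0 = 0 → [9, 7, 6, 0, 0, 0]
arr[3] = arr[0]+arr[0] = 9+9 = 18 → [9, 7, 6, 18, 0, 0]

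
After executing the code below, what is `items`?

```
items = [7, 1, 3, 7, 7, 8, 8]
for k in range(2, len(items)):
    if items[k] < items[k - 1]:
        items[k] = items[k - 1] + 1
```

k=2: 3>=1, unchanged → [7, 1, 3, 7, 7, 8, 8]
k=3: 7>=3, unchanged → [7, 1, 3, 7, 7, 8, 8]
k=4: 7>=7, unchanged → [7, 1, 3, 7, 7, 8, 8]
k=5: 8>=7, unchanged → [7, 1, 3, 7, 7, 8, 8]
k=6: 8>=8, unchanged → [7, 1, 3, 7, 7, 8, 8]

[7, 1, 3, 7, 7, 8, 8]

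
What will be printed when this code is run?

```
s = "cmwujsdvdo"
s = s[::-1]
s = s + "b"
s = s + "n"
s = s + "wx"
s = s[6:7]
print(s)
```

u

reverse → 'odvdsjuwmc'
+ 'b' → 'odvdsjuwmcb'
+ 'n' → 'odvdsjuwmcbn'
+ 'wx' → 'odvdsjuwmcbnwx'
slice [6:7] → 'u'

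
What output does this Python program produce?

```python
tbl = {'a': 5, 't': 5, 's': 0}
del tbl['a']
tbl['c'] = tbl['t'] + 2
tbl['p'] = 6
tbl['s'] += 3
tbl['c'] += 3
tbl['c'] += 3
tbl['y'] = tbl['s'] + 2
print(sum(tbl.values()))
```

32

del 'a' → {'t': 5, 's': 0}
tbl['c'] = tbl['t']+2 = 7 → {'t': 5, 's': 0, 'c': 7}
tbl['p'] = 6 → {'t': 5, 's': 0, 'c': 7, 'p': 6}
tbl['s'] = 0+3 = 3 → {'t': 5, 's': 3, 'c': 7, 'p': 6}
tbl['c'] = 7+3 = 10 → {'t': 5, 's': 3, 'c': 10, 'p': 6}
tbl['c'] = 10+3 = 13 → {'t': 5, 's': 3, 'c': 13, 'p': 6}
tbl['y'] = tbl['s']+2 = 5 → {'t': 5, 's': 3, 'c': 13, 'p': 6, 'y': 5}
sum of values = 32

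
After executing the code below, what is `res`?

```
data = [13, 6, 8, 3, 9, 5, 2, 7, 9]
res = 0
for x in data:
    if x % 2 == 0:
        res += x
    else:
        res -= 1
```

10

x=13: not even, res = 0-1 = -1
x=6: even, res = (-1)+6 = 5
x=8: even, res = 5+8 = 13
x=3: not even, res = 13-1 = 12
x=9: not even, res = 12-1 = 11
x=5: not even, res = 11-1 = 10
x=2: even, res = 10+2 = 12
x=7: not even, res = 12-1 = 11
x=9: not even, res = 11-1 = 10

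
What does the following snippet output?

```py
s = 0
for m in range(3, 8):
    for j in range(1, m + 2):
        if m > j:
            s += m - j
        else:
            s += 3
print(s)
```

m=3,j=1: 3>1, s = 0+2 = 2
m=3,j=2: 3>2, s = 2+1 = 3
m=3,j=3: not 3>3, s = 3+3 = 6
m=3,j=4: not 3>4, s = 6+3 = 9
m=4,j=1: 4>1, s = 9+3 = 12
m=4,j=2: 4>2, s = 12+2 = 14
m=4,j=3: 4>3, s = 14+1 = 15
m=4,j=4: not 4>4, s = 15+3 = 18
m=4,j=5: not 4>5, s = 18+3 = 21
m=5,j=1: 5>1, s = 21+4 = 25
m=5,j=2: 5>2, s = 25+3 = 28
m=5,j=3: 5>3, s = 28+2 = 30
m=5,j=4: 5>4, s = 30+1 = 31
m=5,j=5: not 5>5, s = 31+3 = 34
m=5,j=6: not 5>6, s = 34+3 = 37
m=6,j=1: 6>1, s = 37+5 = 42
m=6,j=2: 6>2, s = 42+4 = 46
m=6,j=3: 6>3, s = 46+3 = 49
m=6,j=4: 6>4, s = 49+2 = 51
m=6,j=5: 6>5, s = 51+1 = 52
m=6,j=6: not 6>6, s = 52+3 = 55
m=6,j=7: not 6>7, s = 55+3 = 58
m=7,j=1: 7>1, s = 58+6 = 64
m=7,j=2: 7>2, s = 64+5 = 69
m=7,j=3: 7>3, s = 69+4 = 73
m=7,j=4: 7>4, s = 73+3 = 76
m=7,j=5: 7>5, s = 76+2 = 78
m=7,j=6: 7>6, s = 78+1 = 79
m=7,j=7: not 7>7, s = 79+3 = 82
m=7,j=8: not 7>8, s = 82+3 = 85

85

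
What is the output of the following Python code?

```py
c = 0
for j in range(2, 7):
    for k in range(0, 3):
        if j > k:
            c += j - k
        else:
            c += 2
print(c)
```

j=2,k=0: 2>0, c = 0+2 = 2
j=2,k=1: 2>1, c = 2+1 = 3
j=2,k=2: not 2>2, c = 3+2 = 5
j=3,k=0: 3>0, c = 5+3 = 8
j=3,k=1: 3>1, c = 8+2 = 10
j=3,k=2: 3>2, c = 10+1 = 11
j=4,k=0: 4>0, c = 11+4 = 15
j=4,k=1: 4>1, c = 15+3 = 18
j=4,k=2: 4>2, c = 18+2 = 20
j=5,k=0: 5>0, c = 20+5 = 25
j=5,k=1: 5>1, c = 25+4 = 29
j=5,k=2: 5>2, c = 29+3 = 32
j=6,k=0: 6>0, c = 32+6 = 38
j=6,k=1: 6>1, c = 38+5 = 43
j=6,k=2: 6>2, c = 43+4 = 47

47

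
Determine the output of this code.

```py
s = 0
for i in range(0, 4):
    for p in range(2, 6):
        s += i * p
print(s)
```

84

i=0,p=2: s = 0+0 = 0
i=0,p=3: s = 0+0 = 0
i=0,p=4: s = 0+0 = 0
i=0,p=5: s = 0+0 = 0
i=1,p=2: s = 0+2 = 2
i=1,p=3: s = 2+3 = 5
i=1,p=4: s = 5+4 = 9
i=1,p=5: s = 9+5 = 14
i=2,p=2: s = 14+4 = 18
i=2,p=3: s = 18+6 = 24
i=2,p=4: s = 24+8 = 32
i=2,p=5: s = 32+10 = 42
i=3,p=2: s = 42+6 = 48
i=3,p=3: s = 48+9 = 57
i=3,p=4: s = 57+12 = 69
i=3,p=5: s = 69+15 = 84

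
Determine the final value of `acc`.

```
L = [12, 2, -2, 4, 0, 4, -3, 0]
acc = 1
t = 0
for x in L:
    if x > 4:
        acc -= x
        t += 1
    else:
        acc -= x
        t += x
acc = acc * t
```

-96

x=12: >4, acc = 1-12 = -11; t=1
x=2: not >4, acc = (-11)-2 = -13; t=3
x=-2: not >4, acc = (-13)-(-2) = -11; t=1
x=4: not >4, acc = (-11)-4 = -15; t=5
x=0: not >4, acc = (-15)-0 = -15; t=5
x=4: not >4, acc = (-15)-4 = -19; t=9
x=-3: not >4, acc = (-19)-(-3) = -16; t=6
x=0: not >4, acc = (-16)-0 = -16; t=6
acc*t = (-16)*6 = -96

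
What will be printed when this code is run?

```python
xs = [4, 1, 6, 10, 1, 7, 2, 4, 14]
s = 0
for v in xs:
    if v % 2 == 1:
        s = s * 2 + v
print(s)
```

v=4: not odd
v=1: odd, s = 0*2+1 = 1
v=6: not odd
v=10: not odd
v=1: odd, s = 1*2+1 = 3
v=7: odd, s = 3*2+7 = 13
v=2: not odd
v=4: not odd
v=14: not odd

13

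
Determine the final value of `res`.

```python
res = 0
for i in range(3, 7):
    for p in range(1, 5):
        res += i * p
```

i=3,p=1: res = 0+3 = 3
i=3,p=2: res = 3+6 = 9
i=3,p=3: res = 9+9 = 18
i=3,p=4: res = 18+12 = 30
i=4,p=1: res = 30+4 = 34
i=4,p=2: res = 34+8 = 42
i=4,p=3: res = 42+12 = 54
i=4,p=4: res = 54+16 = 70
i=5,p=1: res = 70+5 = 75
i=5,p=2: res = 75+10 = 85
i=5,p=3: res = 85+15 = 100
i=5,p=4: res = 100+20 = 120
i=6,p=1: res = 120+6 = 126
i=6,p=2: res = 126+12 = 138
i=6,p=3: res = 138+18 = 156
i=6,p=4: res = 156+24 = 180

180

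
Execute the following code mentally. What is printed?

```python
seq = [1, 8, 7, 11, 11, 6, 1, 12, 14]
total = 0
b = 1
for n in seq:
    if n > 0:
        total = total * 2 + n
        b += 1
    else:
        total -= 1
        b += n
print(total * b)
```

n=1: >0, total = 0*2+1 = 1; b=2
n=8: >0, total = 1*2+8 = 10; b=3
n=7: >0, total = 10*2+7 = 27; b=4
n=11: >0, total = 27*2+11 = 65; b=5
n=11: >0, total = 65*2+11 = 141; b=6
n=6: >0, total = 141*2+6 = 288; b=7
n=1: >0, total = 288*2+1 = 577; b=8
n=12: >0, total = 577*2+12 = 1166; b=9
n=14: >0, total = 1166*2+14 = 2346; b=10
total*b = 2346*10 = 23460

23460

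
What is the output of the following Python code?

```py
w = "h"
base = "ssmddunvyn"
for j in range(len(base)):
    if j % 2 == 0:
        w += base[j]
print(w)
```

j=0: add 's' → 'hs'
j=1: skip
j=2: add 'm' → 'hsm'
j=3: skip
j=4: add 'd' → 'hsmd'
j=5: skip
j=6: add 'n' → 'hsmdn'
j=7: skip
j=8: add 'y' → 'hsmdny'
j=9: skip

hsmdny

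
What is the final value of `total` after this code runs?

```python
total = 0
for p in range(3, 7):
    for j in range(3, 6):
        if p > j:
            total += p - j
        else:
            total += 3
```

28

p=3,j=3: not 3>3, total = 0+3 = 3
p=3,j=4: not 3>4, total = 3+3 = 6
p=3,j=5: not 3>5, total = 6+3 = 9
p=4,j=3: 4>3, total = 9+1 = 10
p=4,j=4: not 4>4, total = 10+3 = 13
p=4,j=5: not 4>5, total = 13+3 = 16
p=5,j=3: 5>3, total = 16+2 = 18
p=5,j=4: 5>4, total = 18+1 = 19
p=5,j=5: not 5>5, total = 19+3 = 22
p=6,j=3: 6>3, total = 22+3 = 25
p=6,j=4: 6>4, total = 25+2 = 27
p=6,j=5: 6>5, total = 27+1 = 28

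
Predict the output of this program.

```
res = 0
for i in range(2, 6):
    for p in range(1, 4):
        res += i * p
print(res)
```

i=2,p=1: res = 0+2 = 2
i=2,p=2: res = 2+4 = 6
i=2,p=3: res = 6+6 = 12
i=3,p=1: res = 12+3 = 15
i=3,p=2: res = 15+6 = 21
i=3,p=3: res = 21+9 = 30
i=4,p=1: res = 30+4 = 34
i=4,p=2: res = 34+8 = 42
i=4,p=3: res = 42+12 = 54
i=5,p=1: res = 54+5 = 59
i=5,p=2: res = 59+10 = 69
i=5,p=3: res = 69+15 = 84

84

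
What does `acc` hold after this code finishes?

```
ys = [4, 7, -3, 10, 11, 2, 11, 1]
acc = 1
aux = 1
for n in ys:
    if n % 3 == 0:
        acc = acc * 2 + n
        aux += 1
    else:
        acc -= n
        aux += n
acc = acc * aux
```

-2784

n=4: not %3==0, acc = 1-4 = -3; aux=5
n=7: not %3==0, acc = (-3)-7 = -10; aux=12
n=-3: %3==0, acc = (-10)*2+(-3) = -23; aux=13
n=10: not %3==0, acc = (-23)-10 = -33; aux=23
n=11: not %3==0, acc = (-33)-11 = -44; aux=34
n=2: not %3==0, acc = (-44)-2 = -46; aux=36
n=11: not %3==0, acc = (-46)-11 = -57; aux=47
n=1: not %3==0, acc = (-57)-1 = -58; aux=48
acc*aux = (-58)*48 = -2784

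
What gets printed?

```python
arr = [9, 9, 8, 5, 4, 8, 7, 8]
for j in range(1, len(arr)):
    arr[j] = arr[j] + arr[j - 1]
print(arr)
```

j=1: arr[1] = 9+9 = 18 → [9, 18, 8, 5, 4, 8, 7, 8]
j=2: arr[2] = 8+18 = 26 → [9, 18, 26, 5, 4, 8, 7, 8]
j=3: arr[3] = 5+26 = 31 → [9, 18, 26, 31, 4, 8, 7, 8]
j=4: arr[4] = 4+31 = 35 → [9, 18, 26, 31, 35, 8, 7, 8]
j=5: arr[5] = 8+35 = 43 → [9, 18, 26, 31, 35, 43, 7, 8]
j=6: arr[6] = 7+43 = 50 → [9, 18, 26, 31, 35, 43, 50, 8]
j=7: arr[7] = 8+50 = 58 → [9, 18, 26, 31, 35, 43, 50, 58]

[9, 18, 26, 31, 35, 43, 50, 58]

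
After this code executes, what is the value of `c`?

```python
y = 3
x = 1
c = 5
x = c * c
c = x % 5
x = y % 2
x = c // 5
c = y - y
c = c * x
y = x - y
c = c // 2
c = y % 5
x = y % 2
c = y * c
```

-6

x = 5*5 = 25
c = 25%5 = 0
x = 3%2 = 1
x = 0//5 = 0
c = 3-3 = 0
c = 0*0 = 0
y = 0-3 = -3
c = 0//2 = 0
c = (-3)%5 = 2
x = (-3)%2 = 1
c = (-3)*2 = -6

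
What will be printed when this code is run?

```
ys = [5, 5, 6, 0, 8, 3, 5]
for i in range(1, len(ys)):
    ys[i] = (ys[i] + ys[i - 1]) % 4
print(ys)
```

i=1: ys[1] = (5+5)%4 = 2 → [5, 2, 6, 0, 8, 3, 5]
i=2: ys[2] = (6+2)%4 = 0 → [5, 2, 0, 0, 8, 3, 5]
i=3: ys[3] = (0+0)%4 = 0 → [5, 2, 0, 0, 8, 3, 5]
i=4: ys[4] = (8+0)%4 = 0 → [5, 2, 0, 0, 0, 3, 5]
i=5: ys[5] = (3+0)%4 = 3 → [5, 2, 0, 0, 0, 3, 5]
i=6: ys[6] = (5+3)%4 = 0 → [5, 2, 0, 0, 0, 3, 0]

[5, 2, 0, 0, 0, 3, 0]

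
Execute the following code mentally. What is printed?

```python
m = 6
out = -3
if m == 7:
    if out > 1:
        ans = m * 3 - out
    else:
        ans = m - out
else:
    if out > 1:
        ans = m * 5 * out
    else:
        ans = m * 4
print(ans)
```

m=6, out=-3
m == 7 is False; out > 1 is False
→ ans = m * 4 = 24

24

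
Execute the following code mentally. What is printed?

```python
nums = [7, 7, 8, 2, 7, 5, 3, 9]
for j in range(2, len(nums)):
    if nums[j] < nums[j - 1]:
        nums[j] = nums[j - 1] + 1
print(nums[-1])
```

13

j=2: 8>=7, unchanged → [7, 7, 8, 2, 7, 5, 3, 9]
j=3: 2<8, nums[3] = 8+1 = 9 → [7, 7, 8, 9, 7, 5, 3, 9]
j=4: 7<9, nums[4] = 9+1 = 10 → [7, 7, 8, 9, 10, 5, 3, 9]
j=5: 5<10, nums[5] = 10+1 = 11 → [7, 7, 8, 9, 10, 11, 3, 9]
j=6: 3<11, nums[6] = 11+1 = 12 → [7, 7, 8, 9, 10, 11, 12, 9]
j=7: 9<12, nums[7] = 12+1 = 13 → [7, 7, 8, 9, 10, 11, 12, 13]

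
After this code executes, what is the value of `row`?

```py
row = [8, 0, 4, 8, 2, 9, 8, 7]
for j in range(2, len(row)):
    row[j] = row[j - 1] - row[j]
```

j=2: row[2] = 0-4 = -4 → [8, 0, -4, 8, 2, 9, 8, 7]
j=3: row[3] = (-4)-8 = -12 → [8, 0, -4, -12, 2, 9, 8, 7]
j=4: row[4] = (-12)-2 = -14 → [8, 0, -4, -12, -14, 9, 8, 7]
j=5: row[5] = (-14)-9 = -23 → [8, 0, -4, -12, -14, -23, 8, 7]
j=6: row[6] = (-23)-8 = -31 → [8, 0, -4, -12, -14, -23, -31, 7]
j=7: row[7] = (-31)-7 = -38 → [8, 0, -4, -12, -14, -23, -31, -38]

[8, 0, -4, -12, -14, -23, -31, -38]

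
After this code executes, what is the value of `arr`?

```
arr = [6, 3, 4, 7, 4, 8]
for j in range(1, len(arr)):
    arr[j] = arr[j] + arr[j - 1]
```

[6, 9, 13, 20, 24, 32]

j=1: arr[1] = 3+6 = 9 → [6, 9, 4, 7, 4, 8]
j=2: arr[2] = 4+9 = 13 → [6, 9, 13, 7, 4, 8]
j=3: arr[3] = 7+13 = 20 → [6, 9, 13, 20, 4, 8]
j=4: arr[4] = 4+20 = 24 → [6, 9, 13, 20, 24, 8]
j=5: arr[5] = 8+24 = 32 → [6, 9, 13, 20, 24, 32]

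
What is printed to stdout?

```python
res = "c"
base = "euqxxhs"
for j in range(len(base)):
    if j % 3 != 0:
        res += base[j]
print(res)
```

j=0: skip
j=1: add 'u' → 'cu'
j=2: add 'q' → 'cuq'
j=3: skip
j=4: add 'x' → 'cuqx'
j=5: add 'h' → 'cuqxh'
j=6: skip

cuqxh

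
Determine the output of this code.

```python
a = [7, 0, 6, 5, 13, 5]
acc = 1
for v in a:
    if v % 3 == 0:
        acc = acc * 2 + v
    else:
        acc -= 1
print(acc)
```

v=7: not %3==0, acc = 1-1 = 0
v=0: %3==0, acc = 0*2+0 = 0
v=6: %3==0, acc = 0*2+6 = 6
v=5: not %3==0, acc = 6-1 = 5
v=13: not %3==0, acc = 5-1 = 4
v=5: not %3==0, acc = 4-1 = 3

3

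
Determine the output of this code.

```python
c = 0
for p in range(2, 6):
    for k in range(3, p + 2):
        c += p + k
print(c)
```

80

p=2,k=3: c = 0+5 = 5
p=3,k=3: c = 5+6 = 11
p=3,k=4: c = 11+7 = 18
p=4,k=3: c = 18+7 = 25
p=4,k=4: c = 25+8 = 33
p=4,k=5: c = 33+9 = 42
p=5,k=3: c = 42+8 = 50
p=5,k=4: c = 50+9 = 59
p=5,k=5: c = 59+10 = 69
p=5,k=6: c = 69+11 = 80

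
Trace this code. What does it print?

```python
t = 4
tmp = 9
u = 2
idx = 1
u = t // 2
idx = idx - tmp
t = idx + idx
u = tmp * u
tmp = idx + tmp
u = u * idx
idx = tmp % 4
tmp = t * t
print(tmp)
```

u = 4//2 = 2
idx = 1-9 = -8
t = (-8)+(-8) = -16
u = 9*2 = 18
tmp = (-8)+9 = 1
u = 18*(-8) = -144
idx = 1%4 = 1
tmp = (-16)*(-16) = 256

256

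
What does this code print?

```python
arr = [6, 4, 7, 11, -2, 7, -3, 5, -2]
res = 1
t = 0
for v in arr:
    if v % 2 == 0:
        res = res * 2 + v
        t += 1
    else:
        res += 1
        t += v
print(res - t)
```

57

v=6: even, res = 1*2+6 = 8; t=1
v=4: even, res = 8*2+4 = 20; t=2
v=7: not even, res = 20+1 = 21; t=9
v=11: not even, res = 21+1 = 22; t=20
v=-2: even, res = 22*2+(-2) = 42; t=21
v=7: not even, res = 42+1 = 43; t=28
v=-3: not even, res = 43+1 = 44; t=25
v=5: not even, res = 44+1 = 45; t=30
v=-2: even, res = 45*2+(-2) = 88; t=31
res-t = 88-31 = 57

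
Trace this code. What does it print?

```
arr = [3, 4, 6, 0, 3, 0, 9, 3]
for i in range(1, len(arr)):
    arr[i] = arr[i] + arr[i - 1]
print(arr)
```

i=1: arr[1] = 4+3 = 7 → [3, 7, 6, 0, 3, 0, 9, 3]
i=2: arr[2] = 6+7 = 13 → [3, 7, 13, 0, 3, 0, 9, 3]
i=3: arr[3] = 0+13 = 13 → [3, 7, 13, 13, 3, 0, 9, 3]
i=4: arr[4] = 3+13 = 16 → [3, 7, 13, 13, 16, 0, 9, 3]
i=5: arr[5] = 0+16 = 16 → [3, 7, 13, 13, 16, 16, 9, 3]
i=6: arr[6] = 9+16 = 25 → [3, 7, 13, 13, 16, 16, 25, 3]
i=7: arr[7] = 3+25 = 28 → [3, 7, 13, 13, 16, 16, 25, 28]

[3, 7, 13, 13, 16, 16, 25, 28]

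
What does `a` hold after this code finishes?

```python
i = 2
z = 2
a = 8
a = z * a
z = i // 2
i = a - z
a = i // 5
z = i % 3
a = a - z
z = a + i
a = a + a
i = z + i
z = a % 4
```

a = 2*8 = 16
z = 2//2 = 1
i = 16-1 = 15
a = 15//5 = 3
z = 15%3 = 0
a = 3-0 = 3
z = 3+15 = 18
a = 3+3 = 6
i = 18+15 = 33
z = 6%4 = 2

6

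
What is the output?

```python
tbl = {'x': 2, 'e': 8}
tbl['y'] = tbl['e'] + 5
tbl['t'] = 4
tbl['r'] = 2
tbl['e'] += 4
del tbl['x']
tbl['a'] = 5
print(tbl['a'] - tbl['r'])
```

tbl['y'] = tbl['e']+5 = 13 → {'x': 2, 'e': 8, 'y': 13}
tbl['t'] = 4 → {'x': 2, 'e': 8, 'y': 13, 't': 4}
tbl['r'] = 2 → {'x': 2, 'e': 8, 'y': 13, 't': 4, 'r': 2}
tbl['e'] = 8+4 = 12 → {'x': 2, 'e': 12, 'y': 13, 't': 4, 'r': 2}
del 'x' → {'e': 12, 'y': 13, 't': 4, 'r': 2}
tbl['a'] = 5 → {'e': 12, 'y': 13, 't': 4, 'r': 2, 'a': 5}
tbl['a']-tbl['r'] = 5-2 = 3

3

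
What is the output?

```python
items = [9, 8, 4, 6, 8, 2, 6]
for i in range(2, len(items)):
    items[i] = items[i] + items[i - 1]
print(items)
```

i=2: items[2] = 4+8 = 12 → [9, 8, 12, 6, 8, 2, 6]
i=3: items[3] = 6+12 = 18 → [9, 8, 12, 18, 8, 2, 6]
i=4: items[4] = 8+18 = 26 → [9, 8, 12, 18, 26, 2, 6]
i=5: items[5] = 2+26 = 28 → [9, 8, 12, 18, 26, 28, 6]
i=6: items[6] = 6+28 = 34 → [9, 8, 12, 18, 26, 28, 34]

[9, 8, 12, 18, 26, 28, 34]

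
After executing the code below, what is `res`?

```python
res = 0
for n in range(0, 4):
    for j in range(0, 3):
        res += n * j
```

n=0,j=0: res = 0+0 = 0
n=0,j=1: res = 0+0 = 0
n=0,j=2: res = 0+0 = 0
n=1,j=0: res = 0+0 = 0
n=1,j=1: res = 0+1 = 1
n=1,j=2: res = 1+2 = 3
n=2,j=0: res = 3+0 = 3
n=2,j=1: res = 3+2 = 5
n=2,j=2: res = 5+4 = 9
n=3,j=0: res = 9+0 = 9
n=3,j=1: res = 9+3 = 12
n=3,j=2: res = 12+6 = 18

18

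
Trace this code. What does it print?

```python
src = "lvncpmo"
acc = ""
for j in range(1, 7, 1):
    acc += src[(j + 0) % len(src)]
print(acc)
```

j=1: add src[1]='v' → 'v'
j=2: add src[2]='n' → 'vn'
j=3: add src[3]='c' → 'vnc'
j=4: add src[4]='p' → 'vncp'
j=5: add src[5]='m' → 'vncpm'
j=6: add src[6]='o' → 'vncpmo'

vncpmo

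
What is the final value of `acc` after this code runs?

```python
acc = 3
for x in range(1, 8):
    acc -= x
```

x=1: acc = 3-1 = 2
x=2: acc = 2-2 = 0
x=3: acc = 0-3 = -3
x=4: acc = (-3)-4 = -7
x=5: acc = (-7)-5 = -12
x=6: acc = (-12)-6 = -18
x=7: acc = (-18)-7 = -25

-25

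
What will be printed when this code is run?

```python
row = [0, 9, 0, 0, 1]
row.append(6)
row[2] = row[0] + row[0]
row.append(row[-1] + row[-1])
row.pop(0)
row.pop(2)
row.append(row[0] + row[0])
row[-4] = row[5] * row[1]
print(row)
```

append 6 → [0, 9, 0, 0, 1, 6]
row[2] = row[0]+row[0] = 0+0 = 0 → [0, 9, 0, 0, 1, 6]
append row[-1]+row[-1] = 6+6 = 12 → [0, 9, 0, 0, 1, 6, 12]
pop(0) removes 0 → [9, 0, 0, 1, 6, 12]
pop(2) removes 0 → [9, 0, 1, 6, 12]
append row[0]+row[0] = 9+9 = 18 → [9, 0, 1, 6, 12, 18]
row[-4] = row[5]*row[1] = 18*0 = 0 → [9, 0, 0, 6, 12, 18]

[9, 0, 0, 6, 12, 18]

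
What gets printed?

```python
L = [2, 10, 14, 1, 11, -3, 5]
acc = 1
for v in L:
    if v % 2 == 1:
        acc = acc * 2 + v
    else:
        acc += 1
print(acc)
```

115

v=2: not odd, acc = 1+1 = 2
v=10: not odd, acc = 2+1 = 3
v=14: not odd, acc = 3+1 = 4
v=1: odd, acc = 4*2+1 = 9
v=11: odd, acc = 9*2+11 = 29
v=-3: odd, acc = 29*2+(-3) = 55
v=5: odd, acc = 55*2+5 = 115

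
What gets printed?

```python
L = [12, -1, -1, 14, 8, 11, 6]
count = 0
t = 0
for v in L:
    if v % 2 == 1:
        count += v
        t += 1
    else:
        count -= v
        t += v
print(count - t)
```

-74

v=12: not odd, count = 0-12 = -12; t=12
v=-1: odd, count = (-12)+(-1) = -13; t=13
v=-1: odd, count = (-13)+(-1) = -14; t=14
v=14: not odd, count = (-14)-14 = -28; t=28
v=8: not odd, count = (-28)-8 = -36; t=36
v=11: odd, count = (-36)+11 = -25; t=37
v=6: not odd, count = (-25)-6 = -31; t=43
count-t = (-31)-43 = -74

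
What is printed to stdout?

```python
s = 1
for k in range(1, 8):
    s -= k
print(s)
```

k=1: s = 1-1 = 0
k=2: s = 0-2 = -2
k=3: s = (-2)-3 = -5
k=4: s = (-5)-4 = -9
k=5: s = (-9)-5 = -14
k=6: s = (-14)-6 = -20
k=7: s = (-20)-7 = -27

-27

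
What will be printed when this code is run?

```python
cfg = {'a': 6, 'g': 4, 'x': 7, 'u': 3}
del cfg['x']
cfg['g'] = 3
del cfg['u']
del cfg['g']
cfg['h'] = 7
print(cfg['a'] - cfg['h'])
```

del 'x' → {'a': 6, 'g': 4, 'u': 3}
cfg['g'] = 3 → {'a': 6, 'g': 3, 'u': 3}
del 'u' → {'a': 6, 'g': 3}
del 'g' → {'a': 6}
cfg['h'] = 7 → {'a': 6, 'h': 7}
cfg['a']-cfg['h'] = 6-7 = -1

-1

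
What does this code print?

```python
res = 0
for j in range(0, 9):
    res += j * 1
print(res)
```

j=0: res = 0+0*1 = 0
j=1: res = 0+1*1 = 1
j=2: res = 1+2*1 = 3
j=3: res = 3+3*1 = 6
j=4: res = 6+4*1 = 10
j=5: res = 10+5*1 = 15
j=6: res = 15+6*1 = 21
j=7: res = 21+7*1 = 28
j=8: res = 28+8*1 = 36

36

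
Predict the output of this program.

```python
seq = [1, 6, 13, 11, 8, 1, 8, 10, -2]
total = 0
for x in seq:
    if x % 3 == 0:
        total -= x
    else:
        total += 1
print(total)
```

x=1: not %3==0, total = 0+1 = 1
x=6: %3==0, total = 1-6 = -5
x=13: not %3==0, total = (-5)+1 = -4
x=11: not %3==0, total = (-4)+1 = -3
x=8: not %3==0, total = (-3)+1 = -2
x=1: not %3==0, total = (-2)+1 = -1
x=8: not %3==0, total = (-1)+1 = 0
x=10: not %3==0, total = 0+1 = 1
x=-2: not %3==0, total = 1+1 = 2

2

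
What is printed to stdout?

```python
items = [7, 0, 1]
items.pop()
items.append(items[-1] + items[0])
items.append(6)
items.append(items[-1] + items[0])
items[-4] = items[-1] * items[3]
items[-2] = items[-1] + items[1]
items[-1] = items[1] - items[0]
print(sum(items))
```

254

pop() removes 1 → [7, 0]
append items[-1]+items[0] = 0+7 = 7 → [7, 0, 7]
append 6 → [7, 0, 7, 6]
append items[-1]+items[0] = 6+7 = 13 → [7, 0, 7, 6, 13]
items[-4] = items[-1]*items[3] = 13*6 = 78 → [7, 78, 7, 6, 13]
items[-2] = items[-1]+items[1] = 13+78 = 91 → [7, 78, 7, 91, 13]
items[-1] = items[1]-items[0] = 78-7 = 71 → [7, 78, 7, 91, 71]
sum = 254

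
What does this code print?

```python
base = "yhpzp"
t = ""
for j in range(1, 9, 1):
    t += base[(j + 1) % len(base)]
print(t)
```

pzpyhpzp

j=1: add base[2]='p' → 'p'
j=2: add base[3]='z' → 'pz'
j=3: add base[4]='p' → 'pzp'
j=4: add base[0]='y' → 'pzpy'
j=5: add base[1]='h' → 'pzpyh'
j=6: add base[2]='p' → 'pzpyhp'
j=7: add base[3]='z' → 'pzpyhpz'
j=8: add base[4]='p' → 'pzpyhpzp'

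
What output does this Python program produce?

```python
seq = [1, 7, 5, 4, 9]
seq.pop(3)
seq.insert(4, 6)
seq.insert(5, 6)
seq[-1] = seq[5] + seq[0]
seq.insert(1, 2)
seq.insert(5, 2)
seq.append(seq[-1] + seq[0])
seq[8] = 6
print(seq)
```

pop(3) removes 4 → [1, 7, 5, 9]
insert 6 at 4 → [1, 7, 5, 9, 6]
insert 6 at 5 → [1, 7, 5, 9, 6, 6]
seq[-1] = seq[5]+seq[0] = 6+1 = 7 → [1, 7, 5, 9, 6, 7]
insert 2 at 1 → [1, 2, 7, 5, 9, 6, 7]
insert 2 at 5 → [1, 2, 7, 5, 9, 2, 6, 7]
append seq[-1]+seq[0] = 7+1 = 8 → [1, 2, 7, 5, 9, 2, 6, 7, 8]
seq[8] = 6 → [1, 2, 7, 5, 9, 2, 6, 7, 6]

[1, 2, 7, 5, 9, 2, 6, 7, 6]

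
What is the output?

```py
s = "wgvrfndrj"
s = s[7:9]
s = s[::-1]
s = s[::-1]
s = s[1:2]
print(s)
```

slice [7:9] → 'rj'
reverse → 'jr'
reverse → 'rj'
slice [1:2] → 'j'

j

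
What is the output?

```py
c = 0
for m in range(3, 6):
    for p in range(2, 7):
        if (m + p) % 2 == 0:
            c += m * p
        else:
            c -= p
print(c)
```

m=3,p=2: odd sum, c = 0-2 = -2
m=3,p=3: even sum, c = (-2)+9 = 7
m=3,p=4: odd sum, c = 7-4 = 3
m=3,p=5: even sum, c = 3+15 = 18
m=3,p=6: odd sum, c = 18-6 = 12
m=4,p=2: even sum, c = 12+8 = 20
m=4,p=3: odd sum, c = 20-3 = 17
m=4,p=4: even sum, c = 17+16 = 33
m=4,p=5: odd sum, c = 33-5 = 28
m=4,p=6: even sum, c = 28+24 = 52
m=5,p=2: odd sum, c = 52-2 = 50
m=5,p=3: even sum, c = 50+15 = 65
m=5,p=4: odd sum, c = 65-4 = 61
m=5,p=5: even sum, c = 61+25 = 86
m=5,p=6: odd sum, c = 86-6 = 80

80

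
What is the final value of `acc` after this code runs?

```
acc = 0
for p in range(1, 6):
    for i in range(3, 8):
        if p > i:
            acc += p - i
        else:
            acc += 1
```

26

p=1,i=3: not 1>3, acc = 0+1 = 1
p=1,i=4: not 1>4, acc = 1+1 = 2
p=1,i=5: not 1>5, acc = 2+1 = 3
p=1,i=6: not 1>6, acc = 3+1 = 4
p=1,i=7: not 1>7, acc = 4+1 = 5
p=2,i=3: not 2>3, acc = 5+1 = 6
p=2,i=4: not 2>4, acc = 6+1 = 7
p=2,i=5: not 2>5, acc = 7+1 = 8
p=2,i=6: not 2>6, acc = 8+1 = 9
p=2,i=7: not 2>7, acc = 9+1 = 10
p=3,i=3: not 3>3, acc = 10+1 = 11
p=3,i=4: not 3>4, acc = 11+1 = 12
p=3,i=5: not 3>5, acc = 12+1 = 13
p=3,i=6: not 3>6, acc = 13+1 = 14
p=3,i=7: not 3>7, acc = 14+1 = 15
p=4,i=3: 4>3, acc = 15+1 = 16
p=4,i=4: not 4>4, acc = 16+1 = 17
p=4,i=5: not 4>5, acc = 17+1 = 18
p=4,i=6: not 4>6, acc = 18+1 = 19
p=4,i=7: not 4>7, acc = 19+1 = 20
p=5,i=3: 5>3, acc = 20+2 = 22
p=5,i=4: 5>4, acc = 22+1 = 23
p=5,i=5: not 5>5, acc = 23+1 = 24
p=5,i=6: not 5>6, acc = 24+1 = 25
p=5,i=7: not 5>7, acc = 25+1 = 26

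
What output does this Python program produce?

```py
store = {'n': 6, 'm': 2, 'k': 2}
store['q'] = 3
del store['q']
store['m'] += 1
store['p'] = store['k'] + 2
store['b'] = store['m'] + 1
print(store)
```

store['q'] = 3 → {'n': 6, 'm': 2, 'k': 2, 'q': 3}
del 'q' → {'n': 6, 'm': 2, 'k': 2}
store['m'] = 2+1 = 3 → {'n': 6, 'm': 3, 'k': 2}
store['p'] = store['k']+2 = 4 → {'n': 6, 'm': 3, 'k': 2, 'p': 4}
store['b'] = store['m']+1 = 4 → {'n': 6, 'm': 3, 'k': 2, 'p': 4, 'b': 4}

{'n': 6, 'm': 3, 'k': 2, 'p': 4, 'b': 4}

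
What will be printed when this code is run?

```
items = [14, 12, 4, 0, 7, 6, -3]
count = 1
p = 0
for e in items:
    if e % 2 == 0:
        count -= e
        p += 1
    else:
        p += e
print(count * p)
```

-315

e=14: even, count = 1-14 = -13; p=1
e=12: even, count = (-13)-12 = -25; p=2
e=4: even, count = (-25)-4 = -29; p=3
e=0: even, count = (-29)-0 = -29; p=4
e=7: not even; p=11
e=6: even, count = (-29)-6 = -35; p=12
e=-3: not even; p=9
count*p = (-35)*9 = -315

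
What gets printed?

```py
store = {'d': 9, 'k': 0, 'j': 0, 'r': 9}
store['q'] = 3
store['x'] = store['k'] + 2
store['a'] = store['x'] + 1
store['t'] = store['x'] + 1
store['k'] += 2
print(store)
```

store['q'] = 3 → {'d': 9, 'k': 0, 'j': 0, 'r': 9, 'q': 3}
store['x'] = store['k']+2 = 2 → {'d': 9, 'k': 0, 'j': 0, 'r': 9, 'q': 3, 'x': 2}
store['a'] = store['x']+1 = 3 → {'d': 9, 'k': 0, 'j': 0, 'r': 9, 'q': 3, 'x': 2, 'a': 3}
store['t'] = store['x']+1 = 3 → {'d': 9, 'k': 0, 'j': 0, 'r': 9, 'q': 3, 'x': 2, 'a': 3, 't': 3}
store['k'] = 0+2 = 2 → {'d': 9, 'k': 2, 'j': 0, 'r': 9, 'q': 3, 'x': 2, 'a': 3, 't': 3}

{'d': 9, 'k': 2, 'j': 0, 'r': 9, 'q': 3, 'x': 2, 'a': 3, 't': 3}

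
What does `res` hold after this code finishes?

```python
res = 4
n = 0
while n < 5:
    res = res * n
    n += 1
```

n=0: res = 4*0 = 0
n=1: res = 0*1 = 0
n=2: res = 0*2 = 0
n=3: res = 0*3 = 0
n=4: res = 0*4 = 0

0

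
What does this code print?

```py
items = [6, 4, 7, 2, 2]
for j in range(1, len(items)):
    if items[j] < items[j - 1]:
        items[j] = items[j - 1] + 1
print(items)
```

j=1: 4<6, items[1] = 6+1 = 7 → [6, 7, 7, 2, 2]
j=2: 7>=7, unchanged → [6, 7, 7, 2, 2]
j=3: 2<7, items[3] = 7+1 = 8 → [6, 7, 7, 8, 2]
j=4: 2<8, items[4] = 8+1 = 9 → [6, 7, 7, 8, 9]

[6, 7, 7, 8, 9]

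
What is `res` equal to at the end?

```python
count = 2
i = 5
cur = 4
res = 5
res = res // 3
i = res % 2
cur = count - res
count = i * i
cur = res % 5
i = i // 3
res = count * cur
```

res = 5//3 = 1
i = 1%2 = 1
cur = 2-1 = 1
count = 1*1 = 1
cur = 1%5 = 1
i = 1//3 = 0
res = 1*1 = 1

1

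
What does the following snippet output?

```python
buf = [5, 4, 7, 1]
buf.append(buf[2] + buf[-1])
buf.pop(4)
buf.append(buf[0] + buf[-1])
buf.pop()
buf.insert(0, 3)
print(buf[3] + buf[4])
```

append buf[2]+buf[-1] = 7+1 = 8 → [5, 4, 7, 1, 8]
pop(4) removes 8 → [5, 4, 7, 1]
append buf[0]+buf[-1] = 5+1 = 6 → [5, 4, 7, 1, 6]
pop() removes 6 → [5, 4, 7, 1]
insert 3 at 0 → [3, 5, 4, 7, 1]
buf[3]+buf[4] = 7+1 = 8

8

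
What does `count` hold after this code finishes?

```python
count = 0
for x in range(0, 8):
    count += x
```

28

x=0: count = 0+0 = 0
x=1: count = 0+1 = 1
x=2: count = 1+2 = 3
x=3: count = 3+3 = 6
x=4: count = 6+4 = 10
x=5: count = 10+5 = 15
x=6: count = 15+6 = 21
x=7: count = 21+7 = 28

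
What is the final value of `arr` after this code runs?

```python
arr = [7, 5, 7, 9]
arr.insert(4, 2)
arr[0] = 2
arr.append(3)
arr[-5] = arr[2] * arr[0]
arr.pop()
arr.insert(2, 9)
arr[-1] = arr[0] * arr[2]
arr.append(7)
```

[2, 14, 9, 7, 9, 18, 7]

insert 2 at 4 → [7, 5, 7, 9, 2]
arr[0] = 2 → [2, 5, 7, 9, 2]
append 3 → [2, 5, 7, 9, 2, 3]
arr[-5] = arr[2]*arr[0] = 7*2 = 14 → [2, 14, 7, 9, 2, 3]
pop() removes 3 → [2, 14, 7, 9, 2]
insert 9 at 2 → [2, 14, 9, 7, 9, 2]
arr[-1] = arr[0]*arr[2] = 2*9 = 18 → [2, 14, 9, 7, 9, 18]
append 7 → [2, 14, 9, 7, 9, 18, 7]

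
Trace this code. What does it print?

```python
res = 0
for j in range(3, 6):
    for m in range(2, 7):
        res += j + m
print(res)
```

120

j=3,m=2: res = 0+5 = 5
j=3,m=3: res = 5+6 = 11
j=3,m=4: res = 11+7 = 18
j=3,m=5: res = 18+8 = 26
j=3,m=6: res = 26+9 = 35
j=4,m=2: res = 35+6 = 41
j=4,m=3: res = 41+7 = 48
j=4,m=4: res = 48+8 = 56
j=4,m=5: res = 56+9 = 65
j=4,m=6: res = 65+10 = 75
j=5,m=2: res = 75+7 = 82
j=5,m=3: res = 82+8 = 90
j=5,m=4: res = 90+9 = 99
j=5,m=5: res = 99+10 = 109
j=5,m=6: res = 109+11 = 120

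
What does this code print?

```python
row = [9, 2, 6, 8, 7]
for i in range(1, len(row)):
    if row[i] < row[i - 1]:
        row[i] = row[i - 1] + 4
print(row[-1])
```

25

i=1: 2<9, row[1] = 9+4 = 13 → [9, 13, 6, 8, 7]
i=2: 6<13, row[2] = 13+4 = 17 → [9, 13, 17, 8, 7]
i=3: 8<17, row[3] = 17+4 = 21 → [9, 13, 17, 21, 7]
i=4: 7<21, row[4] = 21+4 = 25 → [9, 13, 17, 21, 25]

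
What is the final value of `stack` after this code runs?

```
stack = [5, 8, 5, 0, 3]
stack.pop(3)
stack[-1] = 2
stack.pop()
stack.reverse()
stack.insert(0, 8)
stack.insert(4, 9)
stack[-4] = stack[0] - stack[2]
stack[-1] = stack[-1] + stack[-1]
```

pop(3) removes 0 → [5, 8, 5, 3]
stack[-1] = 2 → [5, 8, 5, 2]
pop() removes 2 → [5, 8, 5]
reverse → [5, 8, 5]
insert 8 at 0 → [8, 5, 8, 5]
insert 9 at 4 → [8, 5, 8, 5, 9]
stack[-4] = stack[0]-stack[2] = 8-8 = 0 → [8, 0, 8, 5, 9]
stack[-1] = stack[-1]+stack[-1] = 9+9 = 18 → [8, 0, 8, 5, 18]

[8, 0, 8, 5, 18]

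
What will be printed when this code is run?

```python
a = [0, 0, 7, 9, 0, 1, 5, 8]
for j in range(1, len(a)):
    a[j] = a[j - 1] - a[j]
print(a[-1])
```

j=1: a[1] = 0-0 = 0 → [0, 0, 7, 9, 0, 1, 5, 8]
j=2: a[2] = 0-7 = -7 → [0, 0, -7, 9, 0, 1, 5, 8]
j=3: a[3] = (-7)-9 = -16 → [0, 0, -7, -16, 0, 1, 5, 8]
j=4: a[4] = (-16)-0 = -16 → [0, 0, -7, -16, -16, 1, 5, 8]
j=5: a[5] = (-16)-1 = -17 → [0, 0, -7, -16, -16, -17, 5, 8]
j=6: a[6] = (-17)-5 = -22 → [0, 0, -7, -16, -16, -17, -22, 8]
j=7: a[7] = (-22)-8 = -30 → [0, 0, -7, -16, -16, -17, -22, -30]

-30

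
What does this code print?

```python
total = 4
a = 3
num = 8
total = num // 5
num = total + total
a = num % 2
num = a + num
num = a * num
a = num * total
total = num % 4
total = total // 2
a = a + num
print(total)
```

0

total = 8//5 = 1
num = 1+1 = 2
a = 2%2 = 0
num = 0+2 = 2
num = 0*2 = 0
a = 0*1 = 0
total = 0%4 = 0
total = 0//2 = 0
a = 0+0 = 0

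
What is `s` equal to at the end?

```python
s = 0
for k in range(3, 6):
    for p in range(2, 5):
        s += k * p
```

k=3,p=2: s = 0+6 = 6
k=3,p=3: s = 6+9 = 15
k=3,p=4: s = 15+12 = 27
k=4,p=2: s = 27+8 = 35
k=4,p=3: s = 35+12 = 47
k=4,p=4: s = 47+16 = 63
k=5,p=2: s = 63+10 = 73
k=5,p=3: s = 73+15 = 88
k=5,p=4: s = 88+20 = 108

108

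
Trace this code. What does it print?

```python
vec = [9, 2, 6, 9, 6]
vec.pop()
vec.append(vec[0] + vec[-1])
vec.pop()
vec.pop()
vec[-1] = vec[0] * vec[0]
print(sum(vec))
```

92

pop() removes 6 → [9, 2, 6, 9]
append vec[0]+vec[-1] = 9+9 = 18 → [9, 2, 6, 9, 18]
pop() removes 18 → [9, 2, 6, 9]
pop() removes 9 → [9, 2, 6]
vec[-1] = vec[0]*vec[0] = 9*9 = 81 → [9, 2, 81]
sum = 92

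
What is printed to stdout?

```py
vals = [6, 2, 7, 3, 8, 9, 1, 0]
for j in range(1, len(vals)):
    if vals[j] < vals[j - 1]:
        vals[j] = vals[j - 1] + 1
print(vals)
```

[6, 7, 7, 8, 8, 9, 10, 11]

j=1: 2<6, vals[1] = 6+1 = 7 → [6, 7, 7, 3, 8, 9, 1, 0]
j=2: 7>=7, unchanged → [6, 7, 7, 3, 8, 9, 1, 0]
j=3: 3<7, vals[3] = 7+1 = 8 → [6, 7, 7, 8, 8, 9, 1, 0]
j=4: 8>=8, unchanged → [6, 7, 7, 8, 8, 9, 1, 0]
j=5: 9>=8, unchanged → [6, 7, 7, 8, 8, 9, 1, 0]
j=6: 1<9, vals[6] = 9+1 = 10 → [6, 7, 7, 8, 8, 9, 10, 0]
j=7: 0<10, vals[7] = 10+1 = 11 → [6, 7, 7, 8, 8, 9, 10, 11]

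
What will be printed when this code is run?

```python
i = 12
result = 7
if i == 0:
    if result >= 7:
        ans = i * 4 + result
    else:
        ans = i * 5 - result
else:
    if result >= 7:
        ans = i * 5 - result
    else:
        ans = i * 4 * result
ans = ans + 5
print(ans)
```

58

i=12, result=7
i == 0 is False; result >= 7 is True
→ ans = i * 5 - result = 53
ans = 53+5 = 58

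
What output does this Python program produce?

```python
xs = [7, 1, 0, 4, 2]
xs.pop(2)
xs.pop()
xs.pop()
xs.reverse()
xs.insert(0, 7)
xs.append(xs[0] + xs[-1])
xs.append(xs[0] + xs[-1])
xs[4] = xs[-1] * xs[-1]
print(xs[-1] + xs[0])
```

448

pop(2) removes 0 → [7, 1, 4, 2]
pop() removes 2 → [7, 1, 4]
pop() removes 4 → [7, 1]
reverse → [1, 7]
insert 7 at 0 → [7, 1, 7]
append xs[0]+xs[-1] = 7+7 = 14 → [7, 1, 7, 14]
append xs[0]+xs[-1] = 7+14 = 21 → [7, 1, 7, 14, 21]
xs[4] = xs[-1]*xs[-1] = 21*21 = 441 → [7, 1, 7, 14, 441]
xs[-1]+xs[0] = 441+7 = 448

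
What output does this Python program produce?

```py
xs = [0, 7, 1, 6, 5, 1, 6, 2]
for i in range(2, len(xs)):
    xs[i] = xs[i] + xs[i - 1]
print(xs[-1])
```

28

i=2: xs[2] = 1+7 = 8 → [0, 7, 8, 6, 5, 1, 6, 2]
i=3: xs[3] = 6+8 = 14 → [0, 7, 8, 14, 5, 1, 6, 2]
i=4: xs[4] = 5+14 = 19 → [0, 7, 8, 14, 19, 1, 6, 2]
i=5: xs[5] = 1+19 = 20 → [0, 7, 8, 14, 19, 20, 6, 2]
i=6: xs[6] = 6+20 = 26 → [0, 7, 8, 14, 19, 20, 26, 2]
i=7: xs[7] = 2+26 = 28 → [0, 7, 8, 14, 19, 20, 26, 28]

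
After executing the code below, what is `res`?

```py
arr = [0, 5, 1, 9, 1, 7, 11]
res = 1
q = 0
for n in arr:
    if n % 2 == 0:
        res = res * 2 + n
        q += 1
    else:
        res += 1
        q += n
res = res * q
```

n=0: even, res = 1*2+0 = 2; q=1
n=5: not even, res = 2+1 = 3; q=6
n=1: not even, res = 3+1 = 4; q=7
n=9: not even, res = 4+1 = 5; q=16
n=1: not even, res = 5+1 = 6; q=17
n=7: not even, res = 6+1 = 7; q=24
n=11: not even, res = 7+1 = 8; q=35
res*q = 8*35 = 280

280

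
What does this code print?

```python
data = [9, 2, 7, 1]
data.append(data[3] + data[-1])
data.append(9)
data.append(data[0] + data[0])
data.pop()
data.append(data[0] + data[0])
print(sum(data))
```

append data[3]+data[-1] = 1+1 = 2 → [9, 2, 7, 1, 2]
append 9 → [9, 2, 7, 1, 2, 9]
append data[0]+data[0] = 9+9 = 18 → [9, 2, 7, 1, 2, 9, 18]
pop() removes 18 → [9, 2, 7, 1, 2, 9]
append data[0]+data[0] = 9+9 = 18 → [9, 2, 7, 1, 2, 9, 18]
sum = 48

48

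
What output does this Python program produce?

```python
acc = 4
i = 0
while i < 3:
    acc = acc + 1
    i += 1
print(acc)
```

i=0: acc = 4+1 = 5
i=1: acc = 5+1 = 6
i=2: acc = 6+1 = 7

7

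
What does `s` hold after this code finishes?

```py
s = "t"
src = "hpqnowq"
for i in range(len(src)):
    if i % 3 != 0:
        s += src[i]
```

'tpqow'

i=0: skip
i=1: add 'p' → 'tp'
i=2: add 'q' → 'tpq'
i=3: skip
i=4: add 'o' → 'tpqo'
i=5: add 'w' → 'tpqow'
i=6: skip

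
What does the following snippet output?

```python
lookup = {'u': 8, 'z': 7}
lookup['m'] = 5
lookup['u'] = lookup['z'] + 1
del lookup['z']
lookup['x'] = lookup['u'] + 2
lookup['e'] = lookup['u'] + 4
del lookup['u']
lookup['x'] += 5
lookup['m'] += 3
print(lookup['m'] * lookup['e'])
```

lookup['m'] = 5 → {'u': 8, 'z': 7, 'm': 5}
lookup['u'] = lookup['z']+1 = 8 → {'u': 8, 'z': 7, 'm': 5}
del 'z' → {'u': 8, 'm': 5}
lookup['x'] = lookup['u']+2 = 10 → {'u': 8, 'm': 5, 'x': 10}
lookup['e'] = lookup['u']+4 = 12 → {'u': 8, 'm': 5, 'x': 10, 'e': 12}
del 'u' → {'m': 5, 'x': 10, 'e': 12}
lookup['x'] = 10+5 = 15 → {'m': 5, 'x': 15, 'e': 12}
lookup['m'] = 5+3 = 8 → {'m': 8, 'x': 15, 'e': 12}
lookup['m']*lookup['e'] = 8*12 = 96

96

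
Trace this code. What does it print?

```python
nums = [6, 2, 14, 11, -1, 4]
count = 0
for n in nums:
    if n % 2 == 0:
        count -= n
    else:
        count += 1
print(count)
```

-24

n=6: even, count = 0-6 = -6
n=2: even, count = (-6)-2 = -8
n=14: even, count = (-8)-14 = -22
n=11: not even, count = (-22)+1 = -21
n=-1: not even, count = (-21)+1 = -20
n=4: even, count = (-20)-4 = -24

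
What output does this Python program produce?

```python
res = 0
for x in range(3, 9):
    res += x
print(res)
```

33

x=3: res = 0+3 = 3
x=4: res = 3+4 = 7
x=5: res = 7+5 = 12
x=6: res = 12+6 = 18
x=7: res = 18+7 = 25
x=8: res = 25+8 = 33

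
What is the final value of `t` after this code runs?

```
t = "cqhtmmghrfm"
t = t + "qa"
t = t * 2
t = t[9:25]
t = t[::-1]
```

'qmfrhgmmthqcaqmf'

+ 'qa' → 'cqhtmmghrfmqa'
repeat ×2 → 'cqhtmmghrfmqacqhtmmghrfmqa'
slice [9:25] → 'fmqacqhtmmghrfmq'
reverse → 'qmfrhgmmthqcaqmf'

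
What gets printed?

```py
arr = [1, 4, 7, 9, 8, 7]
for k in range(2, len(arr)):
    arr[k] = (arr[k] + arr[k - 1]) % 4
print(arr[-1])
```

3

k=2: arr[2] = (7+4)%4 = 3 → [1, 4, 3, 9, 8, 7]
k=3: arr[3] = (9+3)%4 = 0 → [1, 4, 3, 0, 8, 7]
k=4: arr[4] = (8+0)%4 = 0 → [1, 4, 3, 0, 0, 7]
k=5: arr[5] = (7+0)%4 = 3 → [1, 4, 3, 0, 0, 3]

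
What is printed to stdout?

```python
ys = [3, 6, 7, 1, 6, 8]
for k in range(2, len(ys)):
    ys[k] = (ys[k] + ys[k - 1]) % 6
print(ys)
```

[3, 6, 1, 2, 2, 4]

k=2: ys[2] = (7+6)%6 = 1 → [3, 6, 1, 1, 6, 8]
k=3: ys[3] = (1+1)%6 = 2 → [3, 6, 1, 2, 6, 8]
k=4: ys[4] = (6+2)%6 = 2 → [3, 6, 1, 2, 2, 8]
k=5: ys[5] = (8+2)%6 = 4 → [3, 6, 1, 2, 2, 4]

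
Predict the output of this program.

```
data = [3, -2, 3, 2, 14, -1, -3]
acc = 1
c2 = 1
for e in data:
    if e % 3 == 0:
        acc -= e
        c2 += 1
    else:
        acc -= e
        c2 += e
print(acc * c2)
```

e=3: %3==0, acc = 1-3 = -2; c2=2
e=-2: not %3==0, acc = (-2)-(-2) = 0; c2=0
e=3: %3==0, acc = 0-3 = -3; c2=1
e=2: not %3==0, acc = (-3)-2 = -5; c2=3
e=14: not %3==0, acc = (-5)-14 = -19; c2=17
e=-1: not %3==0, acc = (-19)-(-1) = -18; c2=16
e=-3: %3==0, acc = (-18)-(-3) = -15; c2=17
acc*c2 = (-15)*17 = -255

-255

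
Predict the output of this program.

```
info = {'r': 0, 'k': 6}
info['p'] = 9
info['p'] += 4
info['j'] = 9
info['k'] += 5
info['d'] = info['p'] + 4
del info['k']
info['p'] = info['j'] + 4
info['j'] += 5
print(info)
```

{'r': 0, 'p': 13, 'j': 14, 'd': 17}

info['p'] = 9 → {'r': 0, 'k': 6, 'p': 9}
info['p'] = 9+4 = 13 → {'r': 0, 'k': 6, 'p': 13}
info['j'] = 9 → {'r': 0, 'k': 6, 'p': 13, 'j': 9}
info['k'] = 6+5 = 11 → {'r': 0, 'k': 11, 'p': 13, 'j': 9}
info['d'] = info['p']+4 = 17 → {'r': 0, 'k': 11, 'p': 13, 'j': 9, 'd': 17}
del 'k' → {'r': 0, 'p': 13, 'j': 9, 'd': 17}
info['p'] = info['j']+4 = 13 → {'r': 0, 'p': 13, 'j': 9, 'd': 17}
info['j'] = 9+5 = 14 → {'r': 0, 'p': 13, 'j': 14, 'd': 17}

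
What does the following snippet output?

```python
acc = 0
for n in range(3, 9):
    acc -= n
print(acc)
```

n=3: acc = 0-3 = -3
n=4: acc = (-3)-4 = -7
n=5: acc = (-7)-5 = -12
n=6: acc = (-12)-6 = -18
n=7: acc = (-18)-7 = -25
n=8: acc = (-25)-8 = -33

-33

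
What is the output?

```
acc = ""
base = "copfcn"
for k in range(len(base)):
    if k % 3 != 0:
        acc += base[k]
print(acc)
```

k=0: skip
k=1: add 'o' → 'o'
k=2: add 'p' → 'op'
k=3: skip
k=4: add 'c' → 'opc'
k=5: add 'n' → 'opcn'

opcn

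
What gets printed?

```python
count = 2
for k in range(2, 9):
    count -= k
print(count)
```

k=2: count = 2-2 = 0
k=3: count = 0-3 = -3
k=4: count = (-3)-4 = -7
k=5: count = (-7)-5 = -12
k=6: count = (-12)-6 = -18
k=7: count = (-18)-7 = -25
k=8: count = (-25)-8 = -33

-33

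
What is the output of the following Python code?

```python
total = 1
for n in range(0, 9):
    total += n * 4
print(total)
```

n=0: total = 1+0*4 = 1
n=1: total = 1+1*4 = 5
n=2: total = 5+2*4 = 13
n=3: total = 13+3*4 = 25
n=4: total = 25+4*4 = 41
n=5: total = 41+5*4 = 61
n=6: total = 61+6*4 = 85
n=7: total = 85+7*4 = 113
n=8: total = 113+8*4 = 145

145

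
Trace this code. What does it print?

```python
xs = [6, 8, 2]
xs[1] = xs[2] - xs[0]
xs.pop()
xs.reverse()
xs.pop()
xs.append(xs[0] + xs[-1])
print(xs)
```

[-4, -8]

xs[1] = xs[2]-xs[0] = 2-6 = -4 → [6, -4, 2]
pop() removes 2 → [6, -4]
reverse → [-4, 6]
pop() removes 6 → [-4]
append xs[0]+xs[-1] = (-4)+(-4) = -8 → [-4, -8]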